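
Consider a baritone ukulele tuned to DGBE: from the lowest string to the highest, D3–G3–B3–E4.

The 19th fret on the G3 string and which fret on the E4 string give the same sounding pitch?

G3 at fret 19 is G3 + 19 semitones = D5.
The open E4 string is 9 semitones above the open G3, so the same pitch on the E4 string lies at fret 19 − 9 = 10.

10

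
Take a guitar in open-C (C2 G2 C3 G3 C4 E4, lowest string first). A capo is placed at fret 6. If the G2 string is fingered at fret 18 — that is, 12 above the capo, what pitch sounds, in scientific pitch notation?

The capo raises the open G2 by 6 semitones to C#3; fretting 12 more gives G2 + 6 + 12 = G2 + 18 semitones = C#4.
(Also written Db.)

C#4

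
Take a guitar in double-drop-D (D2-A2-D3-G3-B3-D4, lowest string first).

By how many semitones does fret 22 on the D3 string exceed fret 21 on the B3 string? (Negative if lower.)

D3 at fret 22 → C5 (MIDI 72); B3 at fret 21 → G#5 (MIDI 80).
72 − 80 = -8, so the two pitches are 8 semitones apart.

-8 semitones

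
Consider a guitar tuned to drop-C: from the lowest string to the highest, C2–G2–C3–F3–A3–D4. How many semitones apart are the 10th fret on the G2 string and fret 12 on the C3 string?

G2 at fret 10 → F3 (MIDI 53); C3 at fret 12 → C4 (MIDI 60).
53 − 60 = -7, so the two pitches are 7 semitones apart, with C4 the higher.

7 semitones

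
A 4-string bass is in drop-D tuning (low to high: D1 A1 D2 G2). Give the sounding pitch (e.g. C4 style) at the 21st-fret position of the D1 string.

B2

Each fret is one semitone, so D1 + 21 = B2.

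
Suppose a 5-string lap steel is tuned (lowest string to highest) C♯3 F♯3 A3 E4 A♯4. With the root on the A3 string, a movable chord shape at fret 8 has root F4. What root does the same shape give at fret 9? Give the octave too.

Moving from fret 8 to fret 9 shifts the root by 1 semitone.
F4 up 1 semitone is F♯4.

F♯4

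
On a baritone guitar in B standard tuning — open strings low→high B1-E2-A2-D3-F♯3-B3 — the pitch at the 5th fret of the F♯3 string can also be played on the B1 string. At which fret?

F♯3 at fret 5 is F♯3 + 5 semitones = B3.
The open B1 string is 19 semitones below the open F♯3, so the same pitch on the B1 string lies at fret 5 + 19 = 24.

24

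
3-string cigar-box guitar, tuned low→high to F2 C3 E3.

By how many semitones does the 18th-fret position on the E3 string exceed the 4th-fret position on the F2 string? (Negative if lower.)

E3 at fret 18 → A#4 (MIDI 70); F2 at fret 4 → A2 (MIDI 45).
70 − 45 = 25, so the two pitches are 25 semitones apart.

25 semitones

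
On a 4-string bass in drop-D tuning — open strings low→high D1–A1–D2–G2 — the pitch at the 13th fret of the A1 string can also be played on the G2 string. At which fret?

A1 at fret 13 is A1 + 13 semitones = A♯2.
The open G2 string is 10 semitones above the open A1, so the same pitch on the G2 string lies at fret 13 − 10 = 3.

3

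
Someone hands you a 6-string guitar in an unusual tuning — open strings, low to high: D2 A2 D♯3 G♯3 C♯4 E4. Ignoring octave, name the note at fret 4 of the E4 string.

G♯

Each fret is one semitone, so E4 + 4 = G♯.
(Equivalently spelled A♭.)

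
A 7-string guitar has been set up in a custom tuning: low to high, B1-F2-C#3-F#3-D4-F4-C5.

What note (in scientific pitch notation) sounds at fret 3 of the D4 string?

F4

D4 is MIDI 62. Adding 3 gives 65, which is F4.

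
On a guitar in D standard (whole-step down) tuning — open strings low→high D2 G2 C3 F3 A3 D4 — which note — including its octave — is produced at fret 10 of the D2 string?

C3

Each fret is one semitone, so D2 + 10 = C3.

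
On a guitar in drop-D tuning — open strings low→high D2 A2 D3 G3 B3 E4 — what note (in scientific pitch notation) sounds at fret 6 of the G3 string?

G3 is MIDI 55. Adding 6 gives 61, which is C#4.
(Equivalently spelled Db4.)

C#4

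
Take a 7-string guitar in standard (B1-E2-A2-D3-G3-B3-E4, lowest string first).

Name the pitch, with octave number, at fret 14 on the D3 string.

The open D3 string plus 14 semitones: D–D#–E–F–…–D–D#–E.
The walk passes from B into C once, so the octave number goes from 3 to 4.

E4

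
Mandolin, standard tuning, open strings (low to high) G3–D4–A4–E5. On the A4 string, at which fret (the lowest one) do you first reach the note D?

From A4, count semitones up the chromatic scale until reaching D: A–A#–B–C–C#–D — 5 steps.

5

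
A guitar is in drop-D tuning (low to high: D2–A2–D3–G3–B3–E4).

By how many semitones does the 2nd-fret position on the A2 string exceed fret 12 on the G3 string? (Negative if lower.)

A2 at fret 2 → B2 (MIDI 47); G3 at fret 12 → G4 (MIDI 67).
47 − 67 = -20, so the two pitches are 20 semitones apart.

-20 semitones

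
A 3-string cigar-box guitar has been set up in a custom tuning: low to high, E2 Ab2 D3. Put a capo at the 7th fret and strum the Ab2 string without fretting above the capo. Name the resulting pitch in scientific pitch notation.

The capo raises the open Ab2 by 7 semitones to Eb3; fretting 0 more gives Ab2 + 7 + 0 = Ab2 + 7 semitones = Eb3.
(Also written D#.)

Eb3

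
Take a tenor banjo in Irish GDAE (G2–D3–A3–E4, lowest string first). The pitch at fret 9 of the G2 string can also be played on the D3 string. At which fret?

Fret 9 on G2 is MIDI 43 + 9 = 52 (E3). On the D3 string (open MIDI 50), that pitch is 52 − 50 = fret 2.

2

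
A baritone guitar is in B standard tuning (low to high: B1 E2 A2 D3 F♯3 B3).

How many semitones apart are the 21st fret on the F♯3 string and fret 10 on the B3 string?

F♯3 at fret 21 → D♯5 (MIDI 75); B3 at fret 10 → A4 (MIDI 69).
75 − 69 = 6, so the two pitches are 6 semitones apart, with D♯5 the higher.

6 semitones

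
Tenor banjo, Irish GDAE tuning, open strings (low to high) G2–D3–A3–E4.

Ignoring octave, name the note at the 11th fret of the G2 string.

F#

Each fret is one semitone, so G2 + 11 = F#.
(Equivalently spelled Gb.)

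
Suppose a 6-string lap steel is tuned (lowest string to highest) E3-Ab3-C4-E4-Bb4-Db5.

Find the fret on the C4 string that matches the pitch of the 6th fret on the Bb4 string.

16

Fret 6 on Bb4 is MIDI 70 + 6 = 76 (E5). On the C4 string (open MIDI 60), that pitch is 76 − 60 = fret 16.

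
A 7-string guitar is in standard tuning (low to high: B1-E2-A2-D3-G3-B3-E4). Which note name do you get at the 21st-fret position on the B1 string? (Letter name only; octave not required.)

The open B1 string plus 21 semitones: B–C–C#–D–…–F#–G–G#.
(Equivalently spelled Ab.)

G#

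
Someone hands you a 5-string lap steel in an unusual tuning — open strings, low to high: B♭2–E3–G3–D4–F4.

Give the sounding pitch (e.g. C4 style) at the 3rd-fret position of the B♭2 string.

B♭2 is MIDI 46. Adding 3 gives 49, which is D♭3.

D♭3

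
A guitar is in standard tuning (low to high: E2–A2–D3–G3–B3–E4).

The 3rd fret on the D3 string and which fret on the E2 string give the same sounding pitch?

Fret 3 on D3 is MIDI 50 + 3 = 53 (F3). On the E2 string (open MIDI 40), that pitch is 53 − 40 = fret 13.

13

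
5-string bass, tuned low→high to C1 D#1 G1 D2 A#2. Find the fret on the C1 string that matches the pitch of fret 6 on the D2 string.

Fret 6 on D2 is MIDI 38 + 6 = 44 (G#2). On the C1 string (open MIDI 24), that pitch is 44 − 24 = fret 20.

20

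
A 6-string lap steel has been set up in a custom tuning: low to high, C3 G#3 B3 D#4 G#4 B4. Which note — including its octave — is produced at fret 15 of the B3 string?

D5

Each fret is one semitone, so B3 + 15 = D5.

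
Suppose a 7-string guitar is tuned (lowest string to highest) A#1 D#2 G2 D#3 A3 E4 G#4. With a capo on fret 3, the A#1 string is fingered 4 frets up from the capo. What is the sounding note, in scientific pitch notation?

The capo raises the open A#1 by 3 semitones to C#2; fretting 4 more gives A#1 + 3 + 4 = A#1 + 7 semitones = F2.

F2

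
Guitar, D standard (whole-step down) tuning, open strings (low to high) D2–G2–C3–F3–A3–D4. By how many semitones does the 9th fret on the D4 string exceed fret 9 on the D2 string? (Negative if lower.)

24 semitones

D4 at fret 9 → B4 (MIDI 71); D2 at fret 9 → B2 (MIDI 47).
71 − 47 = 24, so the two pitches are 24 semitones apart.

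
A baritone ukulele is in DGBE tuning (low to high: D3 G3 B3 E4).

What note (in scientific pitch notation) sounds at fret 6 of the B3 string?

F4

Each fret is one semitone, so B3 + 6 = F4.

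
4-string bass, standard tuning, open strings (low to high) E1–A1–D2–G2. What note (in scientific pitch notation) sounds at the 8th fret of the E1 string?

E1 is MIDI 28. Adding 8 gives 36, which is C2.

C2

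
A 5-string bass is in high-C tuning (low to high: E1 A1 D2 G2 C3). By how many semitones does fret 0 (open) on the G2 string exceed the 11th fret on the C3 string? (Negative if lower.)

-16 semitones

G2 at fret 0 → G2 (MIDI 43); C3 at fret 11 → B3 (MIDI 59).
43 − 59 = -16, so the two pitches are 16 semitones apart.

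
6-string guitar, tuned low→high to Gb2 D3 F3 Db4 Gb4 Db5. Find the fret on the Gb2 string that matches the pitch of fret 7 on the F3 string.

18

F3 at fret 7 is F3 + 7 semitones = C4.
The open Gb2 string is 11 semitones below the open F3, so the same pitch on the Gb2 string lies at fret 7 + 11 = 18.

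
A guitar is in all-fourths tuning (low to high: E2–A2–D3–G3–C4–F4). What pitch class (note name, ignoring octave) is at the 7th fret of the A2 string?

A2 is MIDI 45. Adding 7 gives 52; 52 mod 12 = 4, i.e. E.

E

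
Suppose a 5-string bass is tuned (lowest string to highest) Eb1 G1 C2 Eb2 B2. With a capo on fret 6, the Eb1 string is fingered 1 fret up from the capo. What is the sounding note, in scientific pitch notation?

Bb1

The capo raises the open Eb1 by 6 semitones to A1; fretting 1 more gives Eb1 + 6 + 1 = Eb1 + 7 semitones = Bb1.
(Also written A#.)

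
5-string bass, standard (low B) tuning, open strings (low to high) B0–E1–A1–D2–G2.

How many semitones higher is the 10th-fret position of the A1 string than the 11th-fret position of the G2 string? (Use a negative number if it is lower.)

A1 at fret 10 → G2 (MIDI 43); G2 at fret 11 → F#3 (MIDI 54).
43 − 54 = -11, so the two pitches are 11 semitones apart.

-11 semitones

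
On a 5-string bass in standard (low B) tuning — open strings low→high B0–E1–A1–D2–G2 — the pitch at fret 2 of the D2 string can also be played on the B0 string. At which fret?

D2 at fret 2 is D2 + 2 semitones = E2.
The open B0 string is 15 semitones below the open D2, so the same pitch on the B0 string lies at fret 2 + 15 = 17.

17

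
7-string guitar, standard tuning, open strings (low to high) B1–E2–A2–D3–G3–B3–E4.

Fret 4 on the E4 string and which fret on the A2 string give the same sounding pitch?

Fret 4 on E4 is MIDI 64 + 4 = 68 (G♯4). On the A2 string (open MIDI 45), that pitch is 68 − 45 = fret 23.

23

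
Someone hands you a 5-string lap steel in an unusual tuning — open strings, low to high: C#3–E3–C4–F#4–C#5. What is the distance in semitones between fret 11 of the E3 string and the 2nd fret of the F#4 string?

5 semitones

E3 at fret 11 → D#4 (MIDI 63); F#4 at fret 2 → G#4 (MIDI 68).
63 − 68 = -5, so the two pitches are 5 semitones apart, with G#4 the higher.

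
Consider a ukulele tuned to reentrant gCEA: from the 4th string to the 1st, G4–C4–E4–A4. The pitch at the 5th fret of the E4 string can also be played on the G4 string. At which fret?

E4 at fret 5 is E4 + 5 semitones = A4.
The open G4 string is 3 semitones above the open E4, so the same pitch on the G4 string lies at fret 5 − 3 = 2.

2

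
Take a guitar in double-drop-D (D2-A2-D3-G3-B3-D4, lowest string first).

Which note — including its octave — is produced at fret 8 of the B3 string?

G4

B3 is MIDI 59. Adding 8 gives 67, which is G4.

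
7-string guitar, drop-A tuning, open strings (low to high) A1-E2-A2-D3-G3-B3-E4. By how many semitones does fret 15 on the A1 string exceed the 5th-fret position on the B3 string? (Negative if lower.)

A1 at fret 15 → C3 (MIDI 48); B3 at fret 5 → E4 (MIDI 64).
48 − 64 = -16, so the two pitches are 16 semitones apart.

-16 semitones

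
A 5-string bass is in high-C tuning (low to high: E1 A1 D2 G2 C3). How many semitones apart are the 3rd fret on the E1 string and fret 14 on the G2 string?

E1 at fret 3 → G1 (MIDI 31); G2 at fret 14 → A3 (MIDI 57).
31 − 57 = -26, so the two pitches are 26 semitones apart, with A3 the higher.

26 semitones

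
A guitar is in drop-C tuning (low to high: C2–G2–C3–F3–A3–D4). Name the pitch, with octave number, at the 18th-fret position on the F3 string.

The open F3 string plus 18 semitones: F–F#–G–G#–…–A–A#–B.
The walk passes from B into C once, so the octave number goes from 3 to 4.

B4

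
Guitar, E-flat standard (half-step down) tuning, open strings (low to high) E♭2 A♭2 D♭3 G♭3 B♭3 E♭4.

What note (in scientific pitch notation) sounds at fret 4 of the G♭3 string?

Each fret is one semitone, so G♭3 + 4 = B♭3.

B♭3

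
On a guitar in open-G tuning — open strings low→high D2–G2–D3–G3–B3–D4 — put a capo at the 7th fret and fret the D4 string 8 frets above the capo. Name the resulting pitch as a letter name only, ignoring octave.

The capo raises the open D4 by 7 semitones to A4; fretting 8 more gives D4 + 7 + 8 = D4 + 15 semitones, landing on F.

F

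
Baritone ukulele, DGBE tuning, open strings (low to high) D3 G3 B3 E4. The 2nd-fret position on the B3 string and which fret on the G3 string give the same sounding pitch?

B3 at fret 2 is B3 + 2 semitones = C#4.
The open G3 string is 4 semitones below the open B3, so the same pitch on the G3 string lies at fret 2 + 4 = 6.

6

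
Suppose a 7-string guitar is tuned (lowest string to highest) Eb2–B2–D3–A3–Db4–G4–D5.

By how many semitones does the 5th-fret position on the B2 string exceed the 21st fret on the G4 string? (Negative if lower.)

-36 semitones

B2 at fret 5 → E3 (MIDI 52); G4 at fret 21 → E6 (MIDI 88).
52 − 88 = -36, so the two pitches are 36 semitones apart.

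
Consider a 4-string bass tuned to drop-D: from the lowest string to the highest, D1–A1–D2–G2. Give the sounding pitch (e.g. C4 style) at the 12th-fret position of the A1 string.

A1 is MIDI 33. Adding 12 gives 45, which is A2.

A2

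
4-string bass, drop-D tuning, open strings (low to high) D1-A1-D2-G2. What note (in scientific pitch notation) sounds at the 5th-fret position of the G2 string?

Each fret is one semitone, so G2 + 5 = C3.

C3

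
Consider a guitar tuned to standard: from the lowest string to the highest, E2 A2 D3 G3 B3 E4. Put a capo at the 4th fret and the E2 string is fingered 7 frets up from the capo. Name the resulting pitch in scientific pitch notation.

D#3

The capo raises the open E2 by 4 semitones to G#2; fretting 7 more gives E2 + 4 + 7 = E2 + 11 semitones = D#3.
(Also written Eb.)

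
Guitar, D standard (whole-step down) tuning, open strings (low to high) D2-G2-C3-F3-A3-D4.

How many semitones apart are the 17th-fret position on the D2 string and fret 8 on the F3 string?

6 semitones

D2 at fret 17 → G3 (MIDI 55); F3 at fret 8 → C#4 (MIDI 61).
55 − 61 = -6, so the two pitches are 6 semitones apart, with C#4 the higher.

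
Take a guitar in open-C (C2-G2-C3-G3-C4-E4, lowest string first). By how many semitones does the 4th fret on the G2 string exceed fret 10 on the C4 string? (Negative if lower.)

-23 semitones

G2 at fret 4 → B2 (MIDI 47); C4 at fret 10 → A#4 (MIDI 70).
47 − 70 = -23, so the two pitches are 23 semitones apart.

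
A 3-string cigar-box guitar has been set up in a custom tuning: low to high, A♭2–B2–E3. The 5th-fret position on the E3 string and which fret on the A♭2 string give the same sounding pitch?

13

E3 at fret 5 is E3 + 5 semitones = A3.
The open A♭2 string is 8 semitones below the open E3, so the same pitch on the A♭2 string lies at fret 5 + 8 = 13.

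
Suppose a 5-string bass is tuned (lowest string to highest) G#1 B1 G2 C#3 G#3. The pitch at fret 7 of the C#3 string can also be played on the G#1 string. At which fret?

24

Fret 7 on C#3 is MIDI 49 + 7 = 56 (G#3). On the G#1 string (open MIDI 32), that pitch is 56 − 32 = fret 24.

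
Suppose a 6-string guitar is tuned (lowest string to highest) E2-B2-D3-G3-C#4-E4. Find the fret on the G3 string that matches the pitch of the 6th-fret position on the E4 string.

15

E4 at fret 6 is E4 + 6 semitones = A#4.
The open G3 string is 9 semitones below the open E4, so the same pitch on the G3 string lies at fret 6 + 9 = 15.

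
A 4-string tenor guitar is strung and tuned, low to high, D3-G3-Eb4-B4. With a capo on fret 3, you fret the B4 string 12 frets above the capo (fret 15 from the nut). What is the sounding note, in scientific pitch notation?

D6

The capo raises the open B4 by 3 semitones to D5; fretting 12 more gives B4 + 3 + 12 = B4 + 15 semitones = D6.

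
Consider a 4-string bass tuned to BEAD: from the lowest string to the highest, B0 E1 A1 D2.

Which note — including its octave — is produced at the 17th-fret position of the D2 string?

D2 is MIDI 38. Adding 17 gives 55, which is G3.

G3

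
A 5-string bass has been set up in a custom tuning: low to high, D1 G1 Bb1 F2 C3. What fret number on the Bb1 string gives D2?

4

D2 is 4 semitones above the open Bb1 (Bb–B–C–Db–D), so it sits at fret 4.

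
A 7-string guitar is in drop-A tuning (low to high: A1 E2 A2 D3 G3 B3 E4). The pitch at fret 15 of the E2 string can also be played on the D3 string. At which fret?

5

Fret 15 on E2 is MIDI 40 + 15 = 55 (G3). On the D3 string (open MIDI 50), that pitch is 55 − 50 = fret 5.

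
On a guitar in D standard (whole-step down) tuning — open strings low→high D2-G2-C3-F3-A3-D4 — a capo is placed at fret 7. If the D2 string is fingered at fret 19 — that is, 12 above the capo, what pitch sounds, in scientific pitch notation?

The capo raises the open D2 by 7 semitones to A2; fretting 12 more gives D2 + 7 + 12 = D2 + 19 semitones = A3.

A3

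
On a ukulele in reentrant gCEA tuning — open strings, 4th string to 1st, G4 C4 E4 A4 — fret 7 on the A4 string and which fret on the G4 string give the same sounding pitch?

9

A4 at fret 7 is A4 + 7 semitones = E5.
The open G4 string is 2 semitones below the open A4, so the same pitch on the G4 string lies at fret 7 + 2 = 9.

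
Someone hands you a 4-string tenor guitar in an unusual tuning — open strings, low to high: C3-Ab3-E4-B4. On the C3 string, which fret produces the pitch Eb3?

Eb3 is 3 semitones above the open C3 (C–Db–D–Eb), so it sits at fret 3.

3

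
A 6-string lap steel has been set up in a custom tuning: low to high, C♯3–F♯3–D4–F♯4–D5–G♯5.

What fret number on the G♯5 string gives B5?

B5 is 3 semitones above the open G♯5 (G#–A–A#–B), so it sits at fret 3.

3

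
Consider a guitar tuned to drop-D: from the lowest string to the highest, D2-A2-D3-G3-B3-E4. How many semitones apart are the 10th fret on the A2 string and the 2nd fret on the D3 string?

A2 at fret 10 → G3 (MIDI 55); D3 at fret 2 → E3 (MIDI 52).
55 − 52 = 3, so the two pitches are 3 semitones apart, with G3 the higher.

3 semitones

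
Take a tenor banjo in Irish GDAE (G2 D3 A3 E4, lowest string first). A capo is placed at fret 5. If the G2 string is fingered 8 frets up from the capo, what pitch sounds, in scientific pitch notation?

G♯3

The capo raises the open G2 by 5 semitones to C3; fretting 8 more gives G2 + 5 + 8 = G2 + 13 semitones = G♯3.
(Also written A♭.)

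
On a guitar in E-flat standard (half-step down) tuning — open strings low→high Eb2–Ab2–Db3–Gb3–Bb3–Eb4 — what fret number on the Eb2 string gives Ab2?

Ab2 is 5 semitones above the open Eb2 (Eb–E–F–Gb–G–Ab), so it sits at fret 5.

5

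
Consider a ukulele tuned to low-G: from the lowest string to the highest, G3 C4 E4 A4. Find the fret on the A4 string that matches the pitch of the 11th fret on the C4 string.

Fret 11 on C4 is MIDI 60 + 11 = 71 (B4). On the A4 string (open MIDI 69), that pitch is 71 − 69 = fret 2.

2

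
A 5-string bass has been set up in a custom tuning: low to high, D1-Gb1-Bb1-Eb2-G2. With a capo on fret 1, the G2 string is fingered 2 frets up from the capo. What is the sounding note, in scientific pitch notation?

Bb2

The capo raises the open G2 by 1 semitone to Ab2; fretting 2 more gives G2 + 1 + 2 = G2 + 3 semitones = Bb2.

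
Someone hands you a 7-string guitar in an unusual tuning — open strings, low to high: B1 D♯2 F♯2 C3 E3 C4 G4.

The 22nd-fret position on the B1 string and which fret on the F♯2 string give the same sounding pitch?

15

B1 at fret 22 is B1 + 22 semitones = A3.
The open F♯2 string is 7 semitones above the open B1, so the same pitch on the F♯2 string lies at fret 22 − 7 = 15.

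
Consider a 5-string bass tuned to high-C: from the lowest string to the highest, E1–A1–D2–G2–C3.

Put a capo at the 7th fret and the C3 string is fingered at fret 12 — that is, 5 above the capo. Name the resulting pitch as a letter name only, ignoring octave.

The capo raises the open C3 by 7 semitones to G3; fretting 5 more gives C3 + 7 + 5 = C3 + 12 semitones, landing on C.

C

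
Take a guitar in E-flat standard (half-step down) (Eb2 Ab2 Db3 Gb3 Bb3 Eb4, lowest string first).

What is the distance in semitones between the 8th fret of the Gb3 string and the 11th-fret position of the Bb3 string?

7 semitones

Gb3 at fret 8 → D4 (MIDI 62); Bb3 at fret 11 → A4 (MIDI 69).
62 − 69 = -7, so the two pitches are 7 semitones apart, with A4 the higher.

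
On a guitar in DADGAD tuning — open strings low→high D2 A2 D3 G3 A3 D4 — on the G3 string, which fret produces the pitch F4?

F4 is 10 semitones above the open G3 (G–G#–A–A#–…–D#–E–F), so it sits at fret 10.

10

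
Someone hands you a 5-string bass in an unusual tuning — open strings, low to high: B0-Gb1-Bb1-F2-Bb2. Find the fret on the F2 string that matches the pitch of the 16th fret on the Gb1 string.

5

Gb1 at fret 16 is Gb1 + 16 semitones = Bb2.
The open F2 string is 11 semitones above the open Gb1, so the same pitch on the F2 string lies at fret 16 − 11 = 5.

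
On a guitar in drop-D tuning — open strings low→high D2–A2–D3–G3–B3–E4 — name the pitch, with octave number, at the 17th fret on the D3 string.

The open D3 string plus 17 semitones: D–D#–E–F–…–F–F#–G.
The walk passes from B into C once, so the octave number goes from 3 to 4.

G4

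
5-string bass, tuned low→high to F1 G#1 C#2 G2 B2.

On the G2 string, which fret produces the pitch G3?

G3 is 12 semitones above the open G2 (G–G#–A–A#–…–F–F#–G), so it sits at fret 12.

12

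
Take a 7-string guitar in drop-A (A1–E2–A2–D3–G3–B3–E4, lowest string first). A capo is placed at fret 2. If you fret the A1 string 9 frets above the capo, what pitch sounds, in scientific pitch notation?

G#2

The capo raises the open A1 by 2 semitones to B1; fretting 9 more gives A1 + 2 + 9 = A1 + 11 semitones = G#2.
(Also written Ab.)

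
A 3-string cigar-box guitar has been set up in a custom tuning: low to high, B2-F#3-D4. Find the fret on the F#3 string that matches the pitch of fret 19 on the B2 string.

12

B2 at fret 19 is B2 + 19 semitones = F#4.
The open F#3 string is 7 semitones above the open B2, so the same pitch on the F#3 string lies at fret 19 − 7 = 12.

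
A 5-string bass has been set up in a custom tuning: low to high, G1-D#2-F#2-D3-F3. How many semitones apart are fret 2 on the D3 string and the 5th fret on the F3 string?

D3 at fret 2 → E3 (MIDI 52); F3 at fret 5 → A#3 (MIDI 58).
52 − 58 = -6, so the two pitches are 6 semitones apart, with A#3 the higher.

6 semitones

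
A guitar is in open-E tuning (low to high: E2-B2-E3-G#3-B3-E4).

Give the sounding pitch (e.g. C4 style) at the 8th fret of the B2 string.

G3

Each fret is one semitone, so B2 + 8 = G3.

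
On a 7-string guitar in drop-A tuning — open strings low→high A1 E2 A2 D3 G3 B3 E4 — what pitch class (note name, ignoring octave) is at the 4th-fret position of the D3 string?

F#

Each fret is one semitone, so D3 + 4 = F#.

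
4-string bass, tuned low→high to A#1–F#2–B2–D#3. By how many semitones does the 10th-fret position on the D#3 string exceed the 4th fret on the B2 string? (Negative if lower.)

10 semitones

D#3 at fret 10 → C#4 (MIDI 61); B2 at fret 4 → D#3 (MIDI 51).
61 − 51 = 10, so the two pitches are 10 semitones apart.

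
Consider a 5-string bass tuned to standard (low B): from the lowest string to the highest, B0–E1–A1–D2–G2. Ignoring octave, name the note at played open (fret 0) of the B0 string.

Fret 0 is the open string itself, so the pitch is just B.

B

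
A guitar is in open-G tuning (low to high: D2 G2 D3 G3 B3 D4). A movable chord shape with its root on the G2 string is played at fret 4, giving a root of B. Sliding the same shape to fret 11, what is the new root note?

F#

Moving from fret 4 to fret 11 shifts the root by 7 semitones.
B up 7 semitones is F#.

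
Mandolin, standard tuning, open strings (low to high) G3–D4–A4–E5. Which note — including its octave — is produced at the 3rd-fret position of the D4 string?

F4

D4 is MIDI 62. Adding 3 gives 65, which is F4.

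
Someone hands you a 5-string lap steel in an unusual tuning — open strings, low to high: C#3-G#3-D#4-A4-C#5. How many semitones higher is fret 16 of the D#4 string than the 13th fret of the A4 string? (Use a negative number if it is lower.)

D#4 at fret 16 → G5 (MIDI 79); A4 at fret 13 → A#5 (MIDI 82).
79 − 82 = -3, so the two pitches are 3 semitones apart.

-3 semitones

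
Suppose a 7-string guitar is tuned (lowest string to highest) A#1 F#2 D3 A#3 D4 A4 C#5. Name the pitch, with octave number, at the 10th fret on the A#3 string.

Each fret is one semitone, so A#3 + 10 = G#4.

G#4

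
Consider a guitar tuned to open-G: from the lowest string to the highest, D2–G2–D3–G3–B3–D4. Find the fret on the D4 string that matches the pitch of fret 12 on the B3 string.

B3 at fret 12 is B3 + 12 semitones = B4.
The open D4 string is 3 semitones above the open B3, so the same pitch on the D4 string lies at fret 12 − 3 = 9.

9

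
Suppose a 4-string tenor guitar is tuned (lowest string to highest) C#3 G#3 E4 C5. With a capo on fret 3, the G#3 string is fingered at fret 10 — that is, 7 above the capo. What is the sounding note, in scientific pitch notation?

The capo raises the open G#3 by 3 semitones to B3; fretting 7 more gives G#3 + 3 + 7 = G#3 + 10 semitones = F#4.

F#4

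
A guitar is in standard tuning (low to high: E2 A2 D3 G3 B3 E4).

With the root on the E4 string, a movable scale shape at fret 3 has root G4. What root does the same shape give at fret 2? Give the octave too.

F#4

Moving from fret 3 to fret 2 shifts the root by -1 semitone.
G4 down 1 semitone is F#4.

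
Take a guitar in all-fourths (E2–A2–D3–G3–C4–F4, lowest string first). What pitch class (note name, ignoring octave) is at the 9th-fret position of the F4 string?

F4 is MIDI 65. Adding 9 gives 74; 74 mod 12 = 2, i.e. D.

D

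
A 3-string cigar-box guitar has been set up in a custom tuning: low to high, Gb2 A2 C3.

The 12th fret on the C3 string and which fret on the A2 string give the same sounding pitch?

Fret 12 on C3 is MIDI 48 + 12 = 60 (C4). On the A2 string (open MIDI 45), that pitch is 60 − 45 = fret 15.

15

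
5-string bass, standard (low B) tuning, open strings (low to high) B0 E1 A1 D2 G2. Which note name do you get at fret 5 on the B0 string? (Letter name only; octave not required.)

E

B0 is MIDI 23. Adding 5 gives 28; 28 mod 12 = 4, i.e. E.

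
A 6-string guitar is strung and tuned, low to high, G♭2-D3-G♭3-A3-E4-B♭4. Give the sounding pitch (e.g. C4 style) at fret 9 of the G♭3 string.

Each fret is one semitone, so G♭3 + 9 = E♭4.
(Equivalently spelled D♯4.)

E♭4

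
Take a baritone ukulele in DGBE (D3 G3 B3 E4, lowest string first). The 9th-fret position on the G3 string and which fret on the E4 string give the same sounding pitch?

G3 at fret 9 is G3 + 9 semitones = E4.
The open E4 string is 9 semitones above the open G3, so the same pitch on the E4 string lies at fret 9 − 9 = 0.

0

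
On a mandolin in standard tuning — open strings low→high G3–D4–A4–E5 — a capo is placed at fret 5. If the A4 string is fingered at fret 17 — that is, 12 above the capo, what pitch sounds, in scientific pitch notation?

D6

The capo raises the open A4 by 5 semitones to D5; fretting 12 more gives A4 + 5 + 12 = A4 + 17 semitones = D6.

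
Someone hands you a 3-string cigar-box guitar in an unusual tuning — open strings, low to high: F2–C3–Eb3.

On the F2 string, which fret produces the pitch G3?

14

G3 is 14 semitones above the open F2 (F–Gb–G–Ab–…–F–Gb–G), so it sits at fret 14.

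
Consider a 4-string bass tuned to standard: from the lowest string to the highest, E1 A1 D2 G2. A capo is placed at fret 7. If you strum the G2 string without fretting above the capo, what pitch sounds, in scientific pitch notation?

D3

The capo raises the open G2 by 7 semitones to D3; fretting 0 more gives G2 + 7 + 0 = G2 + 7 semitones = D3.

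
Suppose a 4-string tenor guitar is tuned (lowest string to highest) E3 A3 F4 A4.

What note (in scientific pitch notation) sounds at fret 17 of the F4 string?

A♯5

Each fret is one semitone, so F4 + 17 = A♯5.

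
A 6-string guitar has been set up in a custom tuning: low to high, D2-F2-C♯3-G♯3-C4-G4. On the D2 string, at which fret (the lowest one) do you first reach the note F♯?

From D2, count semitones up the chromatic scale until reaching F♯: D–D#–E–F–F# — 4 steps.

4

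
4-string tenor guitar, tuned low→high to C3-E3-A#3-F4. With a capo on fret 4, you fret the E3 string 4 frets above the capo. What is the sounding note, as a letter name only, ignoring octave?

C

The capo raises the open E3 by 4 semitones to G#3; fretting 4 more gives E3 + 4 + 4 = E3 + 8 semitones, landing on C.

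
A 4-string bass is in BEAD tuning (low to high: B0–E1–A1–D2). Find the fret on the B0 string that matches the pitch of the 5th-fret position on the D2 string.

D2 at fret 5 is D2 + 5 semitones = G2.
The open B0 string is 15 semitones below the open D2, so the same pitch on the B0 string lies at fret 5 + 15 = 20.

20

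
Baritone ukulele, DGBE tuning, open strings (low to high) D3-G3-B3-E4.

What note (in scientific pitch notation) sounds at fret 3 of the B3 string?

D4

Each fret is one semitone, so B3 + 3 = D4.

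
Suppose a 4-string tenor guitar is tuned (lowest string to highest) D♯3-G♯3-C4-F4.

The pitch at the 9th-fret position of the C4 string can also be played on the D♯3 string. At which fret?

C4 at fret 9 is C4 + 9 semitones = A4.
The open D♯3 string is 9 semitones below the open C4, so the same pitch on the D♯3 string lies at fret 9 + 9 = 18.

18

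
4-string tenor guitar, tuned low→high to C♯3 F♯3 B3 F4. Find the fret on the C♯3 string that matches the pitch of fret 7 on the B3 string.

17

Fret 7 on B3 is MIDI 59 + 7 = 66 (F♯4). On the C♯3 string (open MIDI 49), that pitch is 66 − 49 = fret 17.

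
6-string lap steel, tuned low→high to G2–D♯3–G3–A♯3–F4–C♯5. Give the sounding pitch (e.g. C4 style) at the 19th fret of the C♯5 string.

The open C♯5 string plus 19 semitones: C#–D–D#–E–…–F#–G–G#.
The walk passes from B into C once, so the octave number goes from 5 to 6.
(Equivalently spelled A♭6.)

G♯6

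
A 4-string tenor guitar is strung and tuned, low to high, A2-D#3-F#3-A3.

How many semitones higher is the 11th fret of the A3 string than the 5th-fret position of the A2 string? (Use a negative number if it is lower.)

A3 at fret 11 → G#4 (MIDI 68); A2 at fret 5 → D3 (MIDI 50).
68 − 50 = 18, so the two pitches are 18 semitones apart.

18 semitones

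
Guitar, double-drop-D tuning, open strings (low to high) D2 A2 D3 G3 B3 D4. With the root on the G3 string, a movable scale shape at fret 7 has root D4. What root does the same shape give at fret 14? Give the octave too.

Moving from fret 7 to fret 14 shifts the root by 7 semitones.
D4 up 7 semitones is A4.

A4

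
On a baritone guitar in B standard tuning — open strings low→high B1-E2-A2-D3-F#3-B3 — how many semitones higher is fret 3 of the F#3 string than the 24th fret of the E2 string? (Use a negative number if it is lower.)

-7 semitones

F#3 at fret 3 → A3 (MIDI 57); E2 at fret 24 → E4 (MIDI 64).
57 − 64 = -7, so the two pitches are 7 semitones apart.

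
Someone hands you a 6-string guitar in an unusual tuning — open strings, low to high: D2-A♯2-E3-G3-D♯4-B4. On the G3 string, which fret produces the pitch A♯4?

A♯4 is 15 semitones above the open G3 (G–G#–A–A#–…–G#–A–A#), so it sits at fret 15.

15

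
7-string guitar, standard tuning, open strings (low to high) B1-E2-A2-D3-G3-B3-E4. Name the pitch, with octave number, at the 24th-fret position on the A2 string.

A4

The open A2 string plus 24 semitones: A–A#–B–C–…–G–G#–A.
The walk passes from B into C 2 times, so the octave number goes from 2 to 4.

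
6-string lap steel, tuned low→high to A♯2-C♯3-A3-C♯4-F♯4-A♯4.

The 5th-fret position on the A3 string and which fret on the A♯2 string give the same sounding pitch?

A3 at fret 5 is A3 + 5 semitones = D4.
The open A♯2 string is 11 semitones below the open A3, so the same pitch on the A♯2 string lies at fret 5 + 11 = 16.

16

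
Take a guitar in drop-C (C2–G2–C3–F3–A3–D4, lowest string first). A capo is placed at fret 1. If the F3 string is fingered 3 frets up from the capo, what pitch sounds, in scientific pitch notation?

The capo raises the open F3 by 1 semitone to F#3; fretting 3 more gives F3 + 1 + 3 = F3 + 4 semitones = A3.

A3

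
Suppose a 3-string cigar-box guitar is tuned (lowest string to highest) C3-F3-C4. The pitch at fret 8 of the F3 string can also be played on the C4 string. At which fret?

F3 at fret 8 is F3 + 8 semitones = Db4.
The open C4 string is 7 semitones above the open F3, so the same pitch on the C4 string lies at fret 8 − 7 = 1.

1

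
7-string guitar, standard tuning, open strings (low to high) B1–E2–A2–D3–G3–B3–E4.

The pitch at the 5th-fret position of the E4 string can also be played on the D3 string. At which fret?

19

Fret 5 on E4 is MIDI 64 + 5 = 69 (A4). On the D3 string (open MIDI 50), that pitch is 69 − 50 = fret 19.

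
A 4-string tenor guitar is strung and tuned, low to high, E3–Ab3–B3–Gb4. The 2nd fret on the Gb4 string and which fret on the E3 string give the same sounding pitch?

16

Fret 2 on Gb4 is MIDI 66 + 2 = 68 (Ab4). On the E3 string (open MIDI 52), that pitch is 68 − 52 = fret 16.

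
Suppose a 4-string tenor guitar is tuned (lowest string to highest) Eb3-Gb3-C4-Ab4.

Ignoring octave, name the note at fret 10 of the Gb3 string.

E

Each fret is one semitone, so Gb3 + 10 = E.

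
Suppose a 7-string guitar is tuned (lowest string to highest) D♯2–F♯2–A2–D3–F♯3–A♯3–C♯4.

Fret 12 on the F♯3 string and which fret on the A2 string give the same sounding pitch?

Fret 12 on F♯3 is MIDI 54 + 12 = 66 (F♯4). On the A2 string (open MIDI 45), that pitch is 66 − 45 = fret 21.

21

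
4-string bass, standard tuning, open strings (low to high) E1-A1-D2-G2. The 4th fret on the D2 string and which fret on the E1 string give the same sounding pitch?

14

D2 at fret 4 is D2 + 4 semitones = F♯2.
The open E1 string is 10 semitones below the open D2, so the same pitch on the E1 string lies at fret 4 + 10 = 14.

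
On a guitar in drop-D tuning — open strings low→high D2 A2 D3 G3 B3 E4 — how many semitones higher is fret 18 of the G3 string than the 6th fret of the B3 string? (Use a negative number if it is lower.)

8 semitones

G3 at fret 18 → C♯5 (MIDI 73); B3 at fret 6 → F4 (MIDI 65).
73 − 65 = 8, so the two pitches are 8 semitones apart.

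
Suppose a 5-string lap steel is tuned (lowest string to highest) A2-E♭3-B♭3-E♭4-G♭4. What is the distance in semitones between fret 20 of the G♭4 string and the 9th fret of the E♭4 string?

G♭4 at fret 20 → D6 (MIDI 86); E♭4 at fret 9 → C5 (MIDI 72).
86 − 72 = 14, so the two pitches are 14 semitones apart, with D6 the higher.

14 semitones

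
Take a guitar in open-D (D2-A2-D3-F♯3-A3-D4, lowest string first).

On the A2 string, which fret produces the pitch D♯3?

D♯3 is 6 semitones above the open A2 (A–A#–B–C–C#–D–D#), so it sits at fret 6.

6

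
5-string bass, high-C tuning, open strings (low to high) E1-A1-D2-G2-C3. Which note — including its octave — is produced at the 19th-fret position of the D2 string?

The open D2 string plus 19 semitones: D–D#–E–F–…–G–G#–A.
The walk passes from B into C once, so the octave number goes from 2 to 3.

A3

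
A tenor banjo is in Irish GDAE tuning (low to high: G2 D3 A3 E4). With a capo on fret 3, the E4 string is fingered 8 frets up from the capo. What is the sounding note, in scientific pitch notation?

The capo raises the open E4 by 3 semitones to G4; fretting 8 more gives E4 + 3 + 8 = E4 + 11 semitones = D♯5.
(Also written E♭.)

D♯5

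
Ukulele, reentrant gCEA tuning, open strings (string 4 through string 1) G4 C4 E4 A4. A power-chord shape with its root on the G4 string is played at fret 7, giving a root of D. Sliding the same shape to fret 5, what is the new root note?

Moving from fret 7 to fret 5 shifts the root by -2 semitones.
D down 2 semitones is C.

C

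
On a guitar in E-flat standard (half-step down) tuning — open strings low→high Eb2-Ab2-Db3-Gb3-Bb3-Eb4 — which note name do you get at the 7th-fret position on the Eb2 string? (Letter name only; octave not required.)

Bb

Eb2 is MIDI 39. Adding 7 gives 46; 46 mod 12 = 10, i.e. Bb.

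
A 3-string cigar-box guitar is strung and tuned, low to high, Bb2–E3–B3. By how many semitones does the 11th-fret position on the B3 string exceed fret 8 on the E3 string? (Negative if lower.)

B3 at fret 11 → Bb4 (MIDI 70); E3 at fret 8 → C4 (MIDI 60).
70 − 60 = 10, so the two pitches are 10 semitones apart.

10 semitones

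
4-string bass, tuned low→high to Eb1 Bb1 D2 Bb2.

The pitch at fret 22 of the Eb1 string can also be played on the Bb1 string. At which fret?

15

Eb1 at fret 22 is Eb1 + 22 semitones = Db3.
The open Bb1 string is 7 semitones above the open Eb1, so the same pitch on the Bb1 string lies at fret 22 − 7 = 15.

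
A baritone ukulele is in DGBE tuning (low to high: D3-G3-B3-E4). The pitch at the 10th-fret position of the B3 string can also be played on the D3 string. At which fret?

Fret 10 on B3 is MIDI 59 + 10 = 69 (A4). On the D3 string (open MIDI 50), that pitch is 69 − 50 = fret 19.

19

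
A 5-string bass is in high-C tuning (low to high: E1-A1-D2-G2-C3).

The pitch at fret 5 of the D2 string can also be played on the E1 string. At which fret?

Fret 5 on D2 is MIDI 38 + 5 = 43 (G2). On the E1 string (open MIDI 28), that pitch is 43 − 28 = fret 15.

15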